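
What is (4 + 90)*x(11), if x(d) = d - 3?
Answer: 752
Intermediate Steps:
x(d) = -3 + d
(4 + 90)*x(11) = (4 + 90)*(-3 + 11) = 94*8 = 752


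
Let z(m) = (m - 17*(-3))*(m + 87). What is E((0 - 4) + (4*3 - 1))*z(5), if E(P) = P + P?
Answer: 72128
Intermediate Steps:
z(m) = (51 + m)*(87 + m) (z(m) = (m + 51)*(87 + m) = (51 + m)*(87 + m))
E(P) = 2*P
E((0 - 4) + (4*3 - 1))*z(5) = (2*((0 - 4) + (4*3 - 1)))*(4437 + 5² + 138*5) = (2*(-4 + (12 - 1)))*(4437 + 25 + 690) = (2*(-4 + 11))*5152 = (2*7)*5152 = 14*5152 = 72128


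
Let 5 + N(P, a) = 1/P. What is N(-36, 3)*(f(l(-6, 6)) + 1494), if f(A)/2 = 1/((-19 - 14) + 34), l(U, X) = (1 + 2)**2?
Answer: -67694/9 ≈ -7521.6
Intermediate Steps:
N(P, a) = -5 + 1/P
l(U, X) = 9 (l(U, X) = 3**2 = 9)
f(A) = 2 (f(A) = 2/((-19 - 14) + 34) = 2/(-33 + 34) = 2/1 = 2*1 = 2)
N(-36, 3)*(f(l(-6, 6)) + 1494) = (-5 + 1/(-36))*(2 + 1494) = (-5 - 1/36)*1496 = -181/36*1496 = -67694/9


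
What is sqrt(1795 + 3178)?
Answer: sqrt(4973) ≈ 70.520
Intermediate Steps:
sqrt(1795 + 3178) = sqrt(4973)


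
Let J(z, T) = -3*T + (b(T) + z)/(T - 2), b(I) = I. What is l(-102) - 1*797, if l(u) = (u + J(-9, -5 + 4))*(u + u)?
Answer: 18719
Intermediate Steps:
J(z, T) = -3*T + (T + z)/(-2 + T) (J(z, T) = -3*T + (T + z)/(T - 2) = -3*T + (T + z)/(-2 + T))
l(u) = 2*u*(19/3 + u) (l(u) = (u + (-9 - 3*(-5 + 4)**2 + 7*(-5 + 4))/(-2 + (-5 + 4)))*(u + u) = (u + (-9 - 3*(-1)**2 + 7*(-1))/(-2 - 1))*(2*u) = (u + (-9 - 3*1 - 7)/(-3))*(2*u) = (u - (-9 - 3 - 7)/3)*(2*u) = (u - 1/3*(-19))*(2*u) = (u + 19/3)*(2*u) = (19/3 + u)*(2*u) = 2*u*(19/3 + u))
l(-102) - 1*797 = (2/3)*(-102)*(19 + 3*(-102)) - 1*797 = (2/3)*(-102)*(19 - 306) - 797 = (2/3)*(-102)*(-287) - 797 = 19516 - 797 = 18719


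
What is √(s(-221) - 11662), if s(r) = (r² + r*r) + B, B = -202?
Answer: √85818 ≈ 292.95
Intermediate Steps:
s(r) = -202 + 2*r² (s(r) = (r² + r*r) - 202 = (r² + r²) - 202 = 2*r² - 202 = -202 + 2*r²)
√(s(-221) - 11662) = √((-202 + 2*(-221)²) - 11662) = √((-202 + 2*48841) - 11662) = √((-202 + 97682) - 11662) = √(97480 - 11662) = √85818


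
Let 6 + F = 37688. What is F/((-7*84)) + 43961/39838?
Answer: -184415806/2928093 ≈ -62.982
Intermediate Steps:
F = 37682 (F = -6 + 37688 = 37682)
F/((-7*84)) + 43961/39838 = 37682/((-7*84)) + 43961/39838 = 37682/(-588) + 43961*(1/39838) = 37682*(-1/588) + 43961/39838 = -18841/294 + 43961/39838 = -184415806/2928093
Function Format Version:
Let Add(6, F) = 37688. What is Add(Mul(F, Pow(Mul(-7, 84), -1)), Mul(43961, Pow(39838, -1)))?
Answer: Rational(-184415806, 2928093) ≈ -62.982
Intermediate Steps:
F = 37682 (F = Add(-6, 37688) = 37682)
Add(Mul(F, Pow(Mul(-7, 84), -1)), Mul(43961, Pow(39838, -1))) = Add(Mul(37682, Pow(Mul(-7, 84), -1)), Mul(43961, Pow(39838, -1))) = Add(Mul(37682, Pow(-588, -1)), Mul(43961, Rational(1, 39838))) = Add(Mul(37682, Rational(-1, 588)), Rational(43961, 39838)) = Add(Rational(-18841, 294), Rational(43961, 39838)) = Rational(-184415806, 2928093)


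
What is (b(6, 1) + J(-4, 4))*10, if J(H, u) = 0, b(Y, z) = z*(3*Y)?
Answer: 180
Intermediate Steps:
b(Y, z) = 3*Y*z
(b(6, 1) + J(-4, 4))*10 = (3*6*1 + 0)*10 = (18 + 0)*10 = 18*10 = 180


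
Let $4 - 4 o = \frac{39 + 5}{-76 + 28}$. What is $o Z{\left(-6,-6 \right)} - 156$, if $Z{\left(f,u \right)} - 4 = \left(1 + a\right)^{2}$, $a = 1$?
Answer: $- \frac{877}{6} \approx -146.17$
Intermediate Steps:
$Z{\left(f,u \right)} = 8$ ($Z{\left(f,u \right)} = 4 + \left(1 + 1\right)^{2} = 4 + 2^{2} = 4 + 4 = 8$)
$o = \frac{59}{48}$ ($o = 1 - \frac{\left(39 + 5\right) \frac{1}{-76 + 28}}{4} = 1 - \frac{44 \frac{1}{-48}}{4} = 1 - \frac{44 \left(- \frac{1}{48}\right)}{4} = 1 - - \frac{11}{48} = 1 + \frac{11}{48} = \frac{59}{48} \approx 1.2292$)
$o Z{\left(-6,-6 \right)} - 156 = \frac{59}{48} \cdot 8 - 156 = \frac{59}{6} - 156 = - \frac{877}{6}$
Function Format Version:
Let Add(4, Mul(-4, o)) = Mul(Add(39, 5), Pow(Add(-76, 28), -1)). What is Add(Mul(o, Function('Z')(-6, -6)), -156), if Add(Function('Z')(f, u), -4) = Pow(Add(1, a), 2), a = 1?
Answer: Rational(-877, 6) ≈ -146.17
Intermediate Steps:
Function('Z')(f, u) = 8 (Function('Z')(f, u) = Add(4, Pow(Add(1, 1), 2)) = Add(4, Pow(2, 2)) = Add(4, 4) = 8)
o = Rational(59, 48) (o = Add(1, Mul(Rational(-1, 4), Mul(Add(39, 5), Pow(Add(-76, 28), -1)))) = Add(1, Mul(Rational(-1, 4), Mul(44, Pow(-48, -1)))) = Add(1, Mul(Rational(-1, 4), Mul(44, Rational(-1, 48)))) = Add(1, Mul(Rational(-1, 4), Rational(-11, 12))) = Add(1, Rational(11, 48)) = Rational(59, 48) ≈ 1.2292)
Add(Mul(o, Function('Z')(-6, -6)), -156) = Add(Mul(Rational(59, 48), 8), -156) = Add(Rational(59, 6), -156) = Rational(-877, 6)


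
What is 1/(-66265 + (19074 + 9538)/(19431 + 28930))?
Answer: -48361/3204613053 ≈ -1.5091e-5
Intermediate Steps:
1/(-66265 + (19074 + 9538)/(19431 + 28930)) = 1/(-66265 + 28612/48361) = 1/(-3204613053/48361) = -48361/3204613053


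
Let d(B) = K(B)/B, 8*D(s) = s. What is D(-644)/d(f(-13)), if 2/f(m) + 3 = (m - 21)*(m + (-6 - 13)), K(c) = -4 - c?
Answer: 161/4342 ≈ 0.037080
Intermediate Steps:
D(s) = s/8
f(m) = 2/(-3 + (-21 + m)*(-19 + m)) (f(m) = 2/(-3 + (m - 21)*(m + (-6 - 13))) = 2/(-3 + (-21 + m)*(m - 19)) = 2/(-3 + (-21 + m)*(-19 + m)))
d(B) = (-4 - B)/B
D(-644)/d(f(-13)) = ((1/8)*(-644))/(((-4 - 2/(396 + (-13)**2 - 40*(-13)))/((2/(396 + (-13)**2 - 40*(-13)))))) = -161*2/((-4 - 2/(396 + 169 + 520))*(396 + 169 + 520))/2 = -161*2/(1085*(-4 - 2/1085))/2 = -161/(2*((1085/2)*(-4342/1085))) = -161/2/(-2171) = -161/2*(-1/2171) = 161/4342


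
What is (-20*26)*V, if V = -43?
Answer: 22360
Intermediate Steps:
(-20*26)*V = -20*26*(-43) = -520*(-43) = 22360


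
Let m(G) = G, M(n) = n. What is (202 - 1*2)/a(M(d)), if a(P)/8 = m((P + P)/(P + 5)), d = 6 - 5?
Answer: 75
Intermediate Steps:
d = 1
a(P) = 16*P/(5 + P) (a(P) = 8*((P + P)/(P + 5)) = 8*((2*P)/(5 + P)) = 8*(2*P/(5 + P)) = 16*P/(5 + P))
(202 - 1*2)/a(M(d)) = (202 - 1*2)/((16*1/(5 + 1))) = (202 - 2)/((16*1/6)) = 200/((16*1*(⅙))) = 200/(8/3) = 200*(3/8) = 75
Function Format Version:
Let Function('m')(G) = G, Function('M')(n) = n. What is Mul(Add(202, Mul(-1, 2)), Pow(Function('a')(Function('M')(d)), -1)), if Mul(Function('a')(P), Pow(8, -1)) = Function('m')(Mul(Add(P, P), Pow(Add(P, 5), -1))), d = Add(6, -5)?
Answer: 75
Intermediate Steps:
d = 1
Function('a')(P) = Mul(16, P, Pow(Add(5, P), -1)) (Function('a')(P) = Mul(8, Mul(Add(P, P), Pow(Add(P, 5), -1))) = Mul(8, Mul(Mul(2, P), Pow(Add(5, P), -1))) = Mul(8, Mul(2, P, Pow(Add(5, P), -1))) = Mul(16, P, Pow(Add(5, P), -1)))
Mul(Add(202, Mul(-1, 2)), Pow(Function('a')(Function('M')(d)), -1)) = Mul(Add(202, Mul(-1, 2)), Pow(Mul(16, 1, Pow(Add(5, 1), -1)), -1)) = Mul(Add(202, -2), Pow(Mul(16, 1, Pow(6, -1)), -1)) = Mul(200, Pow(Mul(16, 1, Rational(1, 6)), -1)) = Mul(200, Pow(Rational(8, 3), -1)) = Mul(200, Rational(3, 8)) = 75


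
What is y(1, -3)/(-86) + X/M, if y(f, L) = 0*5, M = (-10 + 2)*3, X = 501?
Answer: -167/8 ≈ -20.875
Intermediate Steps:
M = -24 (M = -8*3 = -24)
y(f, L) = 0
y(1, -3)/(-86) + X/M = 0/(-86) + 501/(-24) = 0*(-1/86) + 501*(-1/24) = 0 - 167/8 = -167/8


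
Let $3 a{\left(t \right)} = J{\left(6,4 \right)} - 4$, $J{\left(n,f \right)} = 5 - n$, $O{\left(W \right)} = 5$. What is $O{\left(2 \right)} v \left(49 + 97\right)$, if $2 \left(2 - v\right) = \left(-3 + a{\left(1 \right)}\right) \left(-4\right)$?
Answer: $- \frac{16060}{3} \approx -5353.3$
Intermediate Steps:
$a{\left(t \right)} = - \frac{5}{3}$ ($a{\left(t \right)} = \frac{\left(5 - 6\right) - 4}{3} = \frac{-1 - 4}{3} = \frac{1}{3} \left(-5\right) = - \frac{5}{3}$)
$v = - \frac{22}{3}$ ($v = 2 - \frac{\left(-3 - \frac{5}{3}\right) \left(-4\right)}{2} = 2 - \frac{\left(- \frac{14}{3}\right) \left(-4\right)}{2} = 2 - \frac{28}{3} = - \frac{22}{3} \approx -7.3333$)
$O{\left(2 \right)} v \left(49 + 97\right) = 5 \left(- \frac{22}{3}\right) \left(49 + 97\right) = \left(- \frac{110}{3}\right) 146 = - \frac{16060}{3}$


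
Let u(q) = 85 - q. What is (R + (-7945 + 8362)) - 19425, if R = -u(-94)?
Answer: -19187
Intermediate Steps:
R = -179 (R = -(85 - 1*(-94)) = -(85 + 94) = -1*179 = -179)
(R + (-7945 + 8362)) - 19425 = (-179 + (-7945 + 8362)) - 19425 = (-179 + 417) - 19425 = 238 - 19425 = -19187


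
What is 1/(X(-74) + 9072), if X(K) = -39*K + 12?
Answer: 1/11970 ≈ 8.3542e-5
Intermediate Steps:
X(K) = 12 - 39*K
1/(X(-74) + 9072) = 1/((12 - 39*(-74)) + 9072) = 1/((12 + 2886) + 9072) = 1/(2898 + 9072) = 1/11970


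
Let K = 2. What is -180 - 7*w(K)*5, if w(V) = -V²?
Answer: -40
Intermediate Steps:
-180 - 7*w(K)*5 = -180 - 7*(-1*2²)*5 = -180 - 7*(-1*4)*5 = -180 - 7*(-4)*5 = -180 - (-28)*5 = -180 - 1*(-140) = -180 + 140 = -40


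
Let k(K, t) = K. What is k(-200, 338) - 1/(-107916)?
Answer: -21583199/107916 ≈ -200.00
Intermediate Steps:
k(-200, 338) - 1/(-107916) = -200 - 1/(-107916) = -200 - 1*(-1/107916) = -200 + 1/107916 = -21583199/107916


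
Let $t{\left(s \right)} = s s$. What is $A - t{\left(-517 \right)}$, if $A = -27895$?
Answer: $-295184$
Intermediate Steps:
$t{\left(s \right)} = s^{2}$
$A - t{\left(-517 \right)} = -27895 - \left(-517\right)^{2} = -27895 - 267289 = -295184$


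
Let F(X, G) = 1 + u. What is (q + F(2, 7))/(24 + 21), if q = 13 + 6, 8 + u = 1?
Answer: 13/45 ≈ 0.28889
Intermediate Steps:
u = -7 (u = -8 + 1 = -7)
F(X, G) = -6 (F(X, G) = 1 - 7 = -6)
q = 19
(q + F(2, 7))/(24 + 21) = (19 - 6)/(24 + 21) = 13/45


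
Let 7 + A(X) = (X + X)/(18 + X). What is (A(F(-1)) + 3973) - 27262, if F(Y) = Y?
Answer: -396034/17 ≈ -23296.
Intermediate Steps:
A(X) = -7 + 2*X/(18 + X) (A(X) = -7 + (X + X)/(18 + X) = -7 + (2*X)/(18 + X) = -7 + 2*X/(18 + X))
(A(F(-1)) + 3973) - 27262 = ((-126 - 5*(-1))/(18 - 1) + 3973) - 27262 = ((-126 + 5)/17 + 3973) - 27262 = ((1/17)*(-121) + 3973) - 27262 = (-121/17 + 3973) - 27262 = 67420/17 - 27262 = -396034/17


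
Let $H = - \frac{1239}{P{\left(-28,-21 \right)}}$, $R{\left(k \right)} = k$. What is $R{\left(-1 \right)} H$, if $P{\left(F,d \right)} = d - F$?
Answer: $177$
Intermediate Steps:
$H = -177$ ($H = - \frac{1239}{-21 - -28} = - \frac{1239}{-21 + 28} = - \frac{1239}{7} = \left(-1239\right) \frac{1}{7} = -177$)
$R{\left(-1 \right)} H = \left(-1\right) \left(-177\right) = 177$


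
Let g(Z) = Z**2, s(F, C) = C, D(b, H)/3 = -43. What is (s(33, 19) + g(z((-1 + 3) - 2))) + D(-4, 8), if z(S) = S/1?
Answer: -110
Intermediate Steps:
D(b, H) = -129 (D(b, H) = 3*(-43) = -129)
z(S) = S (z(S) = S*1 = S)
(s(33, 19) + g(z((-1 + 3) - 2))) + D(-4, 8) = (19 + ((-1 + 3) - 2)**2) - 129 = (19 + (2 - 2)**2) - 129 = (19 + 0**2) - 129 = (19 + 0) - 129 = 19 - 129 = -110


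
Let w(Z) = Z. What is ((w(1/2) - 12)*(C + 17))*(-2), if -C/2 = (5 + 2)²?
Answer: -1863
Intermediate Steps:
C = -98 (C = -2*(5 + 2)² = -2*7² = -2*49 = -98)
((w(1/2) - 12)*(C + 17))*(-2) = ((1/2 - 12)*(-98 + 17))*(-2) = ((½ - 12)*(-81))*(-2) = -23/2*(-81)*(-2) = (1863/2)*(-2) = -1863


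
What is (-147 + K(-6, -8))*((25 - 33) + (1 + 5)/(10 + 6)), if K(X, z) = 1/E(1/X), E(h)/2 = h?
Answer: 4575/4 ≈ 1143.8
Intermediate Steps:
E(h) = 2*h
K(X, z) = X/2 (K(X, z) = 1/(2/X) = X/2)
(-147 + K(-6, -8))*((25 - 33) + (1 + 5)/(10 + 6)) = (-147 + (½)*(-6))*((25 - 33) + (1 + 5)/(10 + 6)) = (-147 - 3)*(-8 + 6/16) = -150*(-8 + 6*(1/16)) = -150*(-8 + 3/8) = -150*(-61/8) = 4575/4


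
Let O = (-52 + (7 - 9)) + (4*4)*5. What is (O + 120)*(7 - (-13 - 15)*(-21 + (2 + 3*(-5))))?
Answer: -137970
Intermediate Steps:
O = 26 (O = (-52 - 2) + 16*5 = -54 + 80 = 26)
(O + 120)*(7 - (-13 - 15)*(-21 + (2 + 3*(-5)))) = (26 + 120)*(7 - (-13 - 15)*(-21 + (2 + 3*(-5)))) = 146*(7 - (-28)*(-21 + (2 - 15))) = 146*(7 - (-28)*(-21 - 13)) = 146*(7 - (-28)*(-34)) = 146*(7 - 1*952) = 146*(7 - 952) = 146*(-945) = -137970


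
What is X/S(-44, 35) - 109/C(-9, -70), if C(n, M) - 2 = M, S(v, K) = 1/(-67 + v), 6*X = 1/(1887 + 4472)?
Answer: 691873/432412 ≈ 1.6000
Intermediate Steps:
X = 1/38154 (X = 1/(6*(1887 + 4472)) = (⅙)/6359 = (⅙)*(1/6359) = 1/38154 ≈ 2.6210e-5)
C(n, M) = 2 + M
X/S(-44, 35) - 109/C(-9, -70) = 1/(38154*(1/(-67 - 44))) - 109/(2 - 70) = 1/(38154*(1/(-111))) - 109/(-68) = 1/(38154*(-1/111)) - 109*(-1/68) = (1/38154)*(-111) + 109/68 = -37/12718 + 109/68 = 691873/432412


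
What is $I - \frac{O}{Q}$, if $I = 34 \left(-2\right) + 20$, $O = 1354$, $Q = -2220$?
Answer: $- \frac{52603}{1110} \approx -47.39$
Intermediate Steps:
$I = -48$ ($I = -68 + 20 = -48$)
$I - \frac{O}{Q} = -48 - \frac{1354}{-2220} = -48 - 1354 \left(- \frac{1}{2220}\right) = -48 - - \frac{677}{1110} = -48 + \frac{677}{1110} = - \frac{52603}{1110}$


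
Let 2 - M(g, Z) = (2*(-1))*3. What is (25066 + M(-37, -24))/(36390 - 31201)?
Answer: 25074/5189 ≈ 4.8321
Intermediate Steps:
M(g, Z) = 8 (M(g, Z) = 2 - 2*(-1)*3 = 2 - (-2)*3 = 2 - 1*(-6) = 2 + 6 = 8)
(25066 + M(-37, -24))/(36390 - 31201) = (25066 + 8)/(36390 - 31201) = 25074/5189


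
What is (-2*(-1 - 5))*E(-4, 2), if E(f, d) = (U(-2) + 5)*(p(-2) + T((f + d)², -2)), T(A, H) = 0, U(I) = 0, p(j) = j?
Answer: -120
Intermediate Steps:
E(f, d) = -10 (E(f, d) = (0 + 5)*(-2 + 0) = 5*(-2) = -10)
(-2*(-1 - 5))*E(-4, 2) = -2*(-1 - 5)*(-10) = -2*(-6)*(-10) = 12*(-10) = -120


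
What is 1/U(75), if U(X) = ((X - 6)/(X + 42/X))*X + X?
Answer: 1889/271050 ≈ 0.0069692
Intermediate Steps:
U(X) = X + X*(-6 + X)/(X + 42/X) (U(X) = ((-6 + X)/(X + 42/X))*X + X = X*(-6 + X)/(X + 42/X) + X = X + X*(-6 + X)/(X + 42/X))
1/U(75) = 1/(2*75*(21 + 75² - 3*75)/(42 + 75²)) = 1/(2*75*(21 + 5625 - 225)/(42 + 5625)) = 1/(2*75*5421/5667) = 1/(2*75*(1/5667)*5421) = 1/(271050/1889) = 1889/271050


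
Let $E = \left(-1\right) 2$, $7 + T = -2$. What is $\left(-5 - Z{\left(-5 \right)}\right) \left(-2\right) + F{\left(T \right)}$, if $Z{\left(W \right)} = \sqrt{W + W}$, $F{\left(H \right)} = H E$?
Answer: $28 + 2 i \sqrt{10} \approx 28.0 + 6.3246 i$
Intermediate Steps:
$T = -9$ ($T = -7 - 2 = -9$)
$E = -2$
$F{\left(H \right)} = - 2 H$ ($F{\left(H \right)} = H \left(-2\right) = - 2 H$)
$Z{\left(W \right)} = \sqrt{2} \sqrt{W}$ ($Z{\left(W \right)} = \sqrt{2 W} = \sqrt{2} \sqrt{W}$)
$\left(-5 - Z{\left(-5 \right)}\right) \left(-2\right) + F{\left(T \right)} = \left(-5 - \sqrt{2} \sqrt{-5}\right) \left(-2\right) - -18 = \left(-5 - \sqrt{2} i \sqrt{5}\right) \left(-2\right) + 18 = \left(-5 - i \sqrt{10}\right) \left(-2\right) + 18 = \left(10 + 2 i \sqrt{10}\right) + 18 = 28 + 2 i \sqrt{10}$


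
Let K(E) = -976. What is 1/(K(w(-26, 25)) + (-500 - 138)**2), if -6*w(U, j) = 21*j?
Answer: 1/406068 ≈ 2.4626e-6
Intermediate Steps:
w(U, j) = -7*j/2
1/(K(w(-26, 25)) + (-500 - 138)**2) = 1/(-976 + (-500 - 138)**2) = 1/(-976 + (-638)**2) = 1/(-976 + 407044) = 1/406068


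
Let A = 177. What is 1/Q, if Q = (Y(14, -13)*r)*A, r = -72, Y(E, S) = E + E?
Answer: -1/356832 ≈ -2.8024e-6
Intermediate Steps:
Y(E, S) = 2*E
Q = -356832 (Q = ((2*14)*(-72))*177 = (28*(-72))*177 = -2016*177 = -356832)
1/Q = 1/(-356832) = -1/356832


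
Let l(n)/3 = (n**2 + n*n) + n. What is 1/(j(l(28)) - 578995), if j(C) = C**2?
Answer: 1/22345949 ≈ 4.4751e-8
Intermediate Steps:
l(n) = 3*n + 6*n**2 (l(n) = 3*((n**2 + n*n) + n) = 3*((n**2 + n**2) + n) = 3*(2*n**2 + n) = 3*(n + 2*n**2) = 3*n + 6*n**2)
1/(j(l(28)) - 578995) = 1/((3*28*(1 + 2*28))**2 - 578995) = 1/((3*28*(1 + 56))**2 - 578995) = 1/((3*28*57)**2 - 578995) = 1/(4788**2 - 578995) = 1/(22924944 - 578995) = 1/22345949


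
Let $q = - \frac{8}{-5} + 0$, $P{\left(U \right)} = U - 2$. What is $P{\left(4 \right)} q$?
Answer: $\frac{16}{5} \approx 3.2$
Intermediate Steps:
$P{\left(U \right)} = -2 + U$ ($P{\left(U \right)} = U - 2 = -2 + U$)
$q = \frac{8}{5}$ ($q = - \frac{8 \left(-1\right)}{5} + 0 = \left(-1\right) \left(- \frac{8}{5}\right) + 0 = \frac{8}{5} + 0 = \frac{8}{5} \approx 1.6$)
$P{\left(4 \right)} q = \left(-2 + 4\right) \frac{8}{5} = 2 \cdot \frac{8}{5} = \frac{16}{5}$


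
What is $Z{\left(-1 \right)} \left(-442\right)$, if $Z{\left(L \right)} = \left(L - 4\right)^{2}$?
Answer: $-11050$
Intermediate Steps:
$Z{\left(L \right)} = \left(-4 + L\right)^{2}$
$Z{\left(-1 \right)} \left(-442\right) = \left(-4 - 1\right)^{2} \left(-442\right) = \left(-5\right)^{2} \left(-442\right) = 25 \left(-442\right) = -11050$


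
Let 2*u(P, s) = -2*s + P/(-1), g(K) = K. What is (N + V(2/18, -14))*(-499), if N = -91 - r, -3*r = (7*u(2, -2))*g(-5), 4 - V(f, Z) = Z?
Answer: 126746/3 ≈ 42249.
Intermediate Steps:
V(f, Z) = 4 - Z
u(P, s) = -s - P/2 (u(P, s) = (-2*s + P/(-1))/2 = (-2*s + P*(-1))/2 = (-2*s - P)/2 = (-P - 2*s)/2 = -s - P/2)
r = 35/3 (r = -7*(-1*(-2) - 1/2*2)*(-5)/3 = -7*(2 - 1)*(-5)/3 = -7*1*(-5)/3 = -7*(-5)/3 = -1/3*(-35) = 35/3 ≈ 11.667)
N = -308/3 (N = -91 - 1*35/3 = -91 - 35/3 = -308/3 ≈ -102.67)
(N + V(2/18, -14))*(-499) = (-308/3 + (4 - 1*(-14)))*(-499) = (-308/3 + (4 + 14))*(-499) = (-308/3 + 18)*(-499) = -254/3*(-499) = 126746/3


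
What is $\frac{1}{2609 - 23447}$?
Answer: $- \frac{1}{20838} \approx -4.7989 \cdot 10^{-5}$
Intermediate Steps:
$\frac{1}{2609 - 23447} = \frac{1}{-20838} = - \frac{1}{20838}$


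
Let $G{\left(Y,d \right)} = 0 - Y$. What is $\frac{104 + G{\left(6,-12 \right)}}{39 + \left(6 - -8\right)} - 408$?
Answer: $- \frac{21526}{53} \approx -406.15$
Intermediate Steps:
$G{\left(Y,d \right)} = - Y$
$\frac{104 + G{\left(6,-12 \right)}}{39 + \left(6 - -8\right)} - 408 = \frac{104 - 6}{39 + \left(6 - -8\right)} - 408 = \frac{104 - 6}{39 + \left(6 + 8\right)} - 408 = \frac{98}{39 + 14} - 408 = \frac{98}{53} - 408 = - \frac{21526}{53}$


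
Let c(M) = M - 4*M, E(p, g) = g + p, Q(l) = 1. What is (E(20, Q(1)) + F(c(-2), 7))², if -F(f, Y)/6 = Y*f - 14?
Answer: 21609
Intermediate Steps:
c(M) = -3*M (c(M) = M - 4*M = -3*M)
F(f, Y) = 84 - 6*Y*f (F(f, Y) = -6*(Y*f - 14) = -6*(-14 + Y*f) = 84 - 6*Y*f)
(E(20, Q(1)) + F(c(-2), 7))² = ((1 + 20) + (84 - 6*7*(-3*(-2))))² = (21 + (84 - 6*7*6))² = (21 + (84 - 252))² = (21 - 168)² = (-147)² = 21609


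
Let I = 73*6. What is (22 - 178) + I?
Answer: 282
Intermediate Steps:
I = 438
(22 - 178) + I = (22 - 178) + 438 = -156 + 438 = 282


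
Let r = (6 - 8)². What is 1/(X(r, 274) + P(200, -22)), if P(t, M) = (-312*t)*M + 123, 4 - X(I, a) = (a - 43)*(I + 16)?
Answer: 1/1368307 ≈ 7.3083e-7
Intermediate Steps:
r = 4 (r = (-2)² = 4)
X(I, a) = 4 - (-43 + a)*(16 + I) (X(I, a) = 4 - (a - 43)*(I + 16) = 4 - (-43 + a)*(16 + I))
P(t, M) = 123 - 312*M*t (P(t, M) = -312*M*t + 123 = 123 - 312*M*t)
1/(X(r, 274) + P(200, -22)) = 1/((692 - 16*274 + 43*4 - 1*4*274) + (123 - 312*(-22)*200)) = 1/((692 - 4384 + 172 - 1096) + (123 + 1372800)) = 1/(-4616 + 1372923) = 1/1368307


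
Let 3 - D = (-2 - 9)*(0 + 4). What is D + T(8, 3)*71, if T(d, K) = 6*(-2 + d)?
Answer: 2603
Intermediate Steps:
D = 47 (D = 3 - (-2 - 9)*(0 + 4) = 3 - (-11)*4 = 3 - 1*(-44) = 3 + 44 = 47)
T(d, K) = -12 + 6*d
D + T(8, 3)*71 = 47 + (-12 + 6*8)*71 = 47 + (-12 + 48)*71 = 47 + 36*71 = 47 + 2556 = 2603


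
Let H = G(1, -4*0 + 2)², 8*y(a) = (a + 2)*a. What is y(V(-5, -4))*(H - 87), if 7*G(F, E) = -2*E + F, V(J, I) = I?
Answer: -4254/49 ≈ -86.816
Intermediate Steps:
G(F, E) = -2*E/7 + F/7 (G(F, E) = (-2*E + F)/7 = (F - 2*E)/7 = -2*E/7 + F/7)
y(a) = a*(2 + a)/8 (y(a) = ((a + 2)*a)/8 = ((2 + a)*a)/8 = (a*(2 + a))/8 = a*(2 + a)/8)
H = 9/49 (H = (-2*(-4*0 + 2)/7 + (⅐)*1)² = (-2*(0 + 2)/7 + ⅐)² = (-2/7*2 + ⅐)² = (-4/7 + ⅐)² = (-3/7)² = 9/49 ≈ 0.18367)
y(V(-5, -4))*(H - 87) = ((⅛)*(-4)*(2 - 4))*(9/49 - 87) = ((⅛)*(-4)*(-2))*(-4254/49) = 1*(-4254/49) = -4254/49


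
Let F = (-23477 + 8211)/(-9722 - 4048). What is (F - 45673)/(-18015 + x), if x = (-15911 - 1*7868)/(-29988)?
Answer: 8804627216/3472778835 ≈ 2.5353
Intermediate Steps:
x = 3397/4284 (x = (-15911 - 7868)*(-1/29988) = -23779*(-1/29988) = 3397/4284 ≈ 0.79295)
F = 449/405 (F = -15266/(-13770) = -15266*(-1/13770) = 449/405 ≈ 1.1086)
(F - 45673)/(-18015 + x) = (449/405 - 45673)/(-18015 + 3397/4284) = -18497116/(405*(-77172863/4284)) = -18497116/405*(-4284/77172863) = 8804627216/3472778835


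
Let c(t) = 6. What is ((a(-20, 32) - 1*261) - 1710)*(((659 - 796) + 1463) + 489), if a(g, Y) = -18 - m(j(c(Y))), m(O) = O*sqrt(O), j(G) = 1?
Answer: -3611850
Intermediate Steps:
m(O) = O**(3/2)
a(g, Y) = -19 (a(g, Y) = -18 - 1**(3/2) = -18 - 1*1 = -18 - 1 = -19)
((a(-20, 32) - 1*261) - 1710)*(((659 - 796) + 1463) + 489) = ((-19 - 1*261) - 1710)*(((659 - 796) + 1463) + 489) = ((-19 - 261) - 1710)*((-137 + 1463) + 489) = (-280 - 1710)*(1326 + 489) = -1990*1815 = -3611850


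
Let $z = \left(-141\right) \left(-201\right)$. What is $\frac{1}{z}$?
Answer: $\frac{1}{28341} \approx 3.5285 \cdot 10^{-5}$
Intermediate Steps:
$z = 28341$
$\frac{1}{z} = \frac{1}{28341}$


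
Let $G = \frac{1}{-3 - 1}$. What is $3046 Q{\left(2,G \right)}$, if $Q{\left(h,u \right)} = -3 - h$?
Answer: $-15230$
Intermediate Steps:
$G = - \frac{1}{4}$ ($G = \frac{1}{-4} = - \frac{1}{4} \approx -0.25$)
$3046 Q{\left(2,G \right)} = 3046 \left(-3 - 2\right) = 3046 \left(-5\right) = -15230$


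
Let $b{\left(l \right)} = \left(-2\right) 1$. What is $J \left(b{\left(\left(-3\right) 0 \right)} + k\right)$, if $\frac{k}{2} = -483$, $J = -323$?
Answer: $312664$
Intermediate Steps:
$k = -966$ ($k = 2 \left(-483\right) = -966$)
$b{\left(l \right)} = -2$
$J \left(b{\left(\left(-3\right) 0 \right)} + k\right) = - 323 \left(-2 - 966\right) = \left(-323\right) \left(-968\right) = 312664$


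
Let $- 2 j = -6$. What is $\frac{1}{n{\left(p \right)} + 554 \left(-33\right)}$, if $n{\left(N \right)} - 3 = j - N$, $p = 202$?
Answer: $- \frac{1}{18478} \approx -5.4118 \cdot 10^{-5}$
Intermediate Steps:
$j = 3$ ($j = \left(- \frac{1}{2}\right) \left(-6\right) = 3$)
$n{\left(N \right)} = 6 - N$ ($n{\left(N \right)} = 3 - \left(-3 + N\right) = 6 - N$)
$\frac{1}{n{\left(p \right)} + 554 \left(-33\right)} = \frac{1}{\left(6 - 202\right) + 554 \left(-33\right)} = \frac{1}{\left(6 - 202\right) - 18282} = \frac{1}{-196 - 18282} = \frac{1}{-18478} = - \frac{1}{18478}$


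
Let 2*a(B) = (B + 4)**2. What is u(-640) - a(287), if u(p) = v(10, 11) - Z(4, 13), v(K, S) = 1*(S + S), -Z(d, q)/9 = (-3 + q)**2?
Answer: -82837/2 ≈ -41419.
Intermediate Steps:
Z(d, q) = -9*(-3 + q)**2
v(K, S) = 2*S (v(K, S) = 1*(2*S) = 2*S)
u(p) = 922 (u(p) = 2*11 - (-9)*(-3 + 13)**2 = 22 - (-9)*10**2 = 22 - (-9)*100 = 22 - 1*(-900) = 22 + 900 = 922)
a(B) = (4 + B)**2/2 (a(B) = (B + 4)**2/2 = (4 + B)**2/2)
u(-640) - a(287) = 922 - (4 + 287)**2/2 = 922 - 291**2/2 = 922 - 84681/2 = -82837/2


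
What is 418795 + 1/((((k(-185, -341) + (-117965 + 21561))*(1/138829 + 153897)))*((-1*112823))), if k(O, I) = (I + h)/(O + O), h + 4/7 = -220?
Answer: 126028122361475427153131627910/300930341483244611690569 ≈ 4.1880e+5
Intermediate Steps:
h = -1544/7 (h = -4/7 - 220 = -1544/7 ≈ -220.57)
k(O, I) = (-1544/7 + I)/(2*O) (k(O, I) = (I - 1544/7)/(O + O) = (-1544/7 + I)/((2*O)) = (-1544/7 + I)*(1/(2*O)) = (-1544/7 + I)/(2*O))
418795 + 1/((((k(-185, -341) + (-117965 + 21561))*(1/138829 + 153897)))*((-1*112823))) = 418795 + 1/(((((1/14)*(-1544 + 7*(-341))/(-185) + (-117965 + 21561))*(1/138829 + 153897)))*((-1*112823))) = 418795 + 1/((((1/14)*(-1/185)*(-1544 - 2387) - 96404)*(1/138829 + 153897))*(-112823)) = 418795 - 1/112823/(((1/14)*(-1/185)*(-3931) - 96404)*(21365366614/138829)) = 418795 - 1/112823/((3931/2590 - 96404)*(21365366614/138829)) = 418795 - 1/112823/(-249682429/2590*21365366614/138829) = 418795 - 1/112823/(-2667278316329512703/179783555) = 418795 - 179783555/2667278316329512703*(-1/112823) = 418795 + 179783555/300930341483244611690569 = 126028122361475427153131627910/300930341483244611690569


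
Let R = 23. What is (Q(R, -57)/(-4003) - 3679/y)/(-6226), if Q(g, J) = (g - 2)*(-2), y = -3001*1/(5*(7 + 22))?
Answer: -2135546407/74792956678 ≈ -0.028553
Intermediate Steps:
y = -3001/145 (y = -3001/(29*5) = -3001/145 ≈ -20.697)
Q(g, J) = 4 - 2*g (Q(g, J) = (-2 + g)*(-2) = 4 - 2*g)
(Q(R, -57)/(-4003) - 3679/y)/(-6226) = ((4 - 2*23)/(-4003) - 3679/(-3001/145))/(-6226) = ((4 - 46)*(-1/4003) - 3679*(-145/3001))*(-1/6226) = (-42*(-1/4003) + 533455/3001)*(-1/6226) = (42/4003 + 533455/3001)*(-1/6226) = (2135546407/12013003)*(-1/6226) = -2135546407/74792956678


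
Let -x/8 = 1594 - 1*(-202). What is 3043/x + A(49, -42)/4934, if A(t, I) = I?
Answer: -7808809/35445856 ≈ -0.22030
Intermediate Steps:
x = -14368 (x = -8*(1594 - 1*(-202)) = -8*(1594 + 202) = -8*1796 = -14368)
3043/x + A(49, -42)/4934 = 3043/(-14368) - 42/4934 = 3043*(-1/14368) - 42*1/4934 = -3043/14368 - 21/2467 = -7808809/35445856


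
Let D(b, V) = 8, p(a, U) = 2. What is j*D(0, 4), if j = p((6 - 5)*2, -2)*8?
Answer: 128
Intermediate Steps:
j = 16 (j = 2*8 = 16)
j*D(0, 4) = 16*8 = 128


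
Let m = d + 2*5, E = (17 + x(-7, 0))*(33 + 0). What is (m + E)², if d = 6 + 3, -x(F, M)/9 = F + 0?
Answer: 7070281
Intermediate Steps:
x(F, M) = -9*F (x(F, M) = -9*(F + 0) = -9*F)
d = 9
E = 2640 (E = (17 - 9*(-7))*(33 + 0) = (17 + 63)*33 = 80*33 = 2640)
m = 19 (m = 9 + 2*5 = 9 + 10 = 19)
(m + E)² = (19 + 2640)² = 2659² = 7070281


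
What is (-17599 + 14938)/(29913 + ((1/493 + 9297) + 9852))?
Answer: -1311873/24187567 ≈ -0.054237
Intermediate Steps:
(-17599 + 14938)/(29913 + ((1/493 + 9297) + 9852)) = -2661/(29913 + ((1/493 + 9297) + 9852)) = -2661/(29913 + (4583422/493 + 9852)) = -2661/(29913 + 9440458/493) = -2661/24187567/493 = -2661*493/24187567 = -1311873/24187567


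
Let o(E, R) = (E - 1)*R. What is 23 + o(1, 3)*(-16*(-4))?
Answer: 23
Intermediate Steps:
o(E, R) = R*(-1 + E) (o(E, R) = (-1 + E)*R = R*(-1 + E))
23 + o(1, 3)*(-16*(-4)) = 23 + (3*(-1 + 1))*(-16*(-4)) = 23 + (3*0)*64 = 23 + 0*64 = 23 + 0 = 23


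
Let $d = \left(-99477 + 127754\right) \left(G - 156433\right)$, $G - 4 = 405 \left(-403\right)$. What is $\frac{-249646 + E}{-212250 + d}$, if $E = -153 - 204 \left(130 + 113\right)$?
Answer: $\frac{299371}{9038785638} \approx 3.3121 \cdot 10^{-5}$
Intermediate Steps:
$G = -163211$ ($G = 4 + 405 \left(-403\right) = 4 - 163215 = -163211$)
$E = -49725$ ($E = -153 - 49572 = -49725$)
$d = -9038573388$ ($d = \left(-99477 + 127754\right) \left(-163211 - 156433\right) = 28277 \left(-319644\right) = -9038573388$)
$\frac{-249646 + E}{-212250 + d} = \frac{-249646 - 49725}{-212250 - 9038573388} = - \frac{299371}{-9038785638} = \left(-299371\right) \left(- \frac{1}{9038785638}\right) = \frac{299371}{9038785638}$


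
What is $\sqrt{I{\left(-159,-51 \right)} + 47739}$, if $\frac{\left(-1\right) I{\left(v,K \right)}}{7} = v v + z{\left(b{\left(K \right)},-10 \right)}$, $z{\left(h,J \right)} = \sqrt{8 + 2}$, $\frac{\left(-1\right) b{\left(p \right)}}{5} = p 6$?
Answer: $\sqrt{-129228 - 7 \sqrt{10}} \approx 359.51 i$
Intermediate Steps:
$b{\left(p \right)} = - 30 p$ ($b{\left(p \right)} = - 5 p 6 = - 5 \cdot 6 p = - 30 p$)
$z{\left(h,J \right)} = \sqrt{10}$
$I{\left(v,K \right)} = - 7 \sqrt{10} - 7 v^{2}$ ($I{\left(v,K \right)} = - 7 \left(v v + \sqrt{10}\right) = - 7 \left(v^{2} + \sqrt{10}\right) = - 7 \left(\sqrt{10} + v^{2}\right) = - 7 \sqrt{10} - 7 v^{2}$)
$\sqrt{I{\left(-159,-51 \right)} + 47739} = \sqrt{\left(- 7 \sqrt{10} - 7 \left(-159\right)^{2}\right) + 47739} = \sqrt{\left(- 7 \sqrt{10} - 176967\right) + 47739} = \sqrt{\left(-176967 - 7 \sqrt{10}\right) + 47739} = \sqrt{-129228 - 7 \sqrt{10}}$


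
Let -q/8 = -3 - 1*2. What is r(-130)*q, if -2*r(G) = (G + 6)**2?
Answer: -307520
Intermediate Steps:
q = 40 (q = -8*(-3 - 1*2) = -8*(-3 - 2) = -8*(-5) = 40)
r(G) = -(6 + G)**2/2 (r(G) = -(G + 6)**2/2 = -(6 + G)**2/2)
r(-130)*q = -(6 - 130)**2/2*40 = -1/2*(-124)**2*40 = -1/2*15376*40 = -7688*40 = -307520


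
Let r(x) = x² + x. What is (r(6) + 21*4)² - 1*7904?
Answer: 7972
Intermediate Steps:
r(x) = x + x²
(r(6) + 21*4)² - 1*7904 = (6*(1 + 6) + 21*4)² - 1*7904 = (6*7 + 84)² - 7904 = (42 + 84)² - 7904 = 126² - 7904 = 15876 - 7904 = 7972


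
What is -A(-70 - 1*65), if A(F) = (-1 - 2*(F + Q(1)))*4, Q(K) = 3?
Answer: -1052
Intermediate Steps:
A(F) = -28 - 8*F (A(F) = (-1 - 2*(F + 3))*4 = (-1 - 2*(3 + F))*4 = (-1 + (-6 - 2*F))*4 = (-7 - 2*F)*4 = -28 - 8*F)
-A(-70 - 1*65) = -(-28 - 8*(-70 - 1*65)) = -(-28 - 8*(-70 - 65)) = -(-28 - 8*(-135)) = -(-28 + 1080) = -1*1052 = -1052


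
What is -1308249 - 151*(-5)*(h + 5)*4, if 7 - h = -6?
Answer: -1253889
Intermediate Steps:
h = 13 (h = 7 - 1*(-6) = 7 + 6 = 13)
-1308249 - 151*(-5)*(h + 5)*4 = -1308249 - 151*(-5)*(13 + 5)*4 = -1308249 - (-755)*18*4 = -1308249 - (-755)*72 = -1308249 - 1*(-54360) = -1308249 + 54360 = -1253889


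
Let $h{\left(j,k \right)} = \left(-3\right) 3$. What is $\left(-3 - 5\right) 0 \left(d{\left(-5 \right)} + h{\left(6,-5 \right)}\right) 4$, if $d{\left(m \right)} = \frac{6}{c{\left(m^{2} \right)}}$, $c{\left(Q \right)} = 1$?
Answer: $0$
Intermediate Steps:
$d{\left(m \right)} = 6$ ($d{\left(m \right)} = \frac{6}{1} = 6 \cdot 1 = 6$)
$h{\left(j,k \right)} = -9$
$\left(-3 - 5\right) 0 \left(d{\left(-5 \right)} + h{\left(6,-5 \right)}\right) 4 = \left(-3 - 5\right) 0 \left(6 - 9\right) 4 = \left(-8\right) 0 \left(-3\right) 4 = 0 \left(-3\right) 4 = 0 \cdot 4 = 0$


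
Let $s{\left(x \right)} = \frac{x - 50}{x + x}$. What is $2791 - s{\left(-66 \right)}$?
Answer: $\frac{92074}{33} \approx 2790.1$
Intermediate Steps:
$s{\left(x \right)} = \frac{-50 + x}{2 x}$
$2791 - s{\left(-66 \right)} = 2791 - \frac{-50 - 66}{2 \left(-66\right)} = 2791 - \frac{1}{2} \left(- \frac{1}{66}\right) \left(-116\right) = 2791 - \frac{29}{33} = \frac{92074}{33}$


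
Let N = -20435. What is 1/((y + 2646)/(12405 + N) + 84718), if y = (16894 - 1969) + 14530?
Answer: 8030/680253439 ≈ 1.1804e-5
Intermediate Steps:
y = 29455 (y = 14925 + 14530 = 29455)
1/((y + 2646)/(12405 + N) + 84718) = 1/((29455 + 2646)/(12405 - 20435) + 84718) = 1/(32101/(-8030) + 84718) = 1/(32101*(-1/8030) + 84718) = 1/(-32101/8030 + 84718) = 1/(680253439/8030) = 8030/680253439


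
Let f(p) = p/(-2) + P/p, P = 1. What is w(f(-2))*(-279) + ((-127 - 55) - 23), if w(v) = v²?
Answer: -1099/4 ≈ -274.75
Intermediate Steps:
f(p) = 1/p - p/2 (f(p) = p/(-2) + 1/p = p*(-½) + 1/p = -p/2 + 1/p = 1/p - p/2)
w(f(-2))*(-279) + ((-127 - 55) - 23) = (1/(-2) - ½*(-2))²*(-279) + ((-127 - 55) - 23) = (-½ + 1)²*(-279) + (-182 - 23) = (½)²*(-279) - 205 = (¼)*(-279) - 205 = -279/4 - 205 = -1099/4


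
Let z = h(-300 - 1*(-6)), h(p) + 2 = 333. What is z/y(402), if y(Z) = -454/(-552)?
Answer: 91356/227 ≈ 402.45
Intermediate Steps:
y(Z) = 227/276 (y(Z) = -454*(-1/552) = 227/276)
h(p) = 331 (h(p) = -2 + 333 = 331)
z = 331
z/y(402) = 331/(227/276) = 331*(276/227) = 91356/227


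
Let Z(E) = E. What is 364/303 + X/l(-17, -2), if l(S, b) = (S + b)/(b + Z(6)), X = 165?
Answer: -193064/5757 ≈ -33.536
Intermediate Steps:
l(S, b) = (S + b)/(6 + b) (l(S, b) = (S + b)/(b + 6) = (S + b)/(6 + b))
364/303 + X/l(-17, -2) = 364/303 + 165/(((-17 - 2)/(6 - 2))) = 364*(1/303) + 165/((-19/4)) = 364/303 + 165/(((1/4)*(-19))) = 364/303 + 165/(-19/4) = 364/303 + 165*(-4/19) = 364/303 - 660/19 = -193064/5757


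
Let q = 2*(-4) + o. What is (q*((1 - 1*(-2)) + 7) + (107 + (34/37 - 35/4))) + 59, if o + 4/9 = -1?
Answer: 84881/1332 ≈ 63.724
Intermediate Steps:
o = -13/9 (o = -4/9 - 1 = -13/9 ≈ -1.4444)
q = -85/9 (q = 2*(-4) - 13/9 = -8 - 13/9 = -85/9 ≈ -9.4444)
(q*((1 - 1*(-2)) + 7) + (107 + (34/37 - 35/4))) + 59 = (-85*((1 - 1*(-2)) + 7)/9 + (107 + (34/37 - 35/4))) + 59 = (-85*((1 + 2) + 7)/9 + (107 + (34*(1/37) - 35*¼))) + 59 = (-85*(3 + 7)/9 + (107 + (34/37 - 35/4))) + 59 = (-85/9*10 + (107 - 1159/148)) + 59 = (-850/9 + 14677/148) + 59 = 6293/1332 + 59 = 84881/1332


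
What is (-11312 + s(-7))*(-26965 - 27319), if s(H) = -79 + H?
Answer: 618729032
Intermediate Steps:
(-11312 + s(-7))*(-26965 - 27319) = (-11312 + (-79 - 7))*(-26965 - 27319) = (-11312 - 86)*(-54284) = -11398*(-54284) = 618729032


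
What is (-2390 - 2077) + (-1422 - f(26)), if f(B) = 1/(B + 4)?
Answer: -176671/30 ≈ -5889.0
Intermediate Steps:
f(B) = 1/(4 + B)
(-2390 - 2077) + (-1422 - f(26)) = (-2390 - 2077) + (-1422 - 1/(4 + 26)) = -4467 + (-1422 - 1/30) = -4467 - 42661/30 = -176671/30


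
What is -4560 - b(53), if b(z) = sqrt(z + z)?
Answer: -4560 - sqrt(106) ≈ -4570.3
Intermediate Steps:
b(z) = sqrt(2)*sqrt(z) (b(z) = sqrt(2*z) = sqrt(2)*sqrt(z))
-4560 - b(53) = -4560 - sqrt(2)*sqrt(53) = -4560 - sqrt(106)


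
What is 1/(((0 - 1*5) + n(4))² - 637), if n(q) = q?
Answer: -1/636 ≈ -0.0015723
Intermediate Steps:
1/(((0 - 1*5) + n(4))² - 637) = 1/(((0 - 1*5) + 4)² - 637) = 1/(((0 - 5) + 4)² - 637) = 1/((-5 + 4)² - 637) = 1/((-1)² - 637) = 1/(1 - 637) = 1/(-636) = -1/636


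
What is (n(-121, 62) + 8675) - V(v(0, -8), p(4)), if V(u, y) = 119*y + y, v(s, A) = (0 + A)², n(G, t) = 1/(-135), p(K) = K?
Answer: 1106324/135 ≈ 8195.0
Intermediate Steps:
n(G, t) = -1/135
v(s, A) = A²
V(u, y) = 120*y
(n(-121, 62) + 8675) - V(v(0, -8), p(4)) = (-1/135 + 8675) - 120*4 = 1171124/135 - 1*480 = 1171124/135 - 480 = 1106324/135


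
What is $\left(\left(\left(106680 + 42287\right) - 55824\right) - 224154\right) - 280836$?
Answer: $-411847$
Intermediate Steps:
$\left(\left(\left(106680 + 42287\right) - 55824\right) - 224154\right) - 280836 = \left(\left(148967 - 55824\right) - 224154\right) - 280836 = \left(93143 - 224154\right) - 280836 = -131011 - 280836 = -411847$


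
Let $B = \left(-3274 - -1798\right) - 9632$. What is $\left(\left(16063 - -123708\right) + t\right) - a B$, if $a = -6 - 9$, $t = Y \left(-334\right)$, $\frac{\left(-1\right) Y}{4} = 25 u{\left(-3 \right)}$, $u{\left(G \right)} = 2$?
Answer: $39951$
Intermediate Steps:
$Y = -200$ ($Y = - 4 \cdot 25 \cdot 2 = \left(-4\right) 50 = -200$)
$t = 66800$ ($t = \left(-200\right) \left(-334\right) = 66800$)
$a = -15$ ($a = -6 - 9 = -15$)
$B = -11108$ ($B = \left(-3274 + 1798\right) - 9632 = -1476 - 9632 = -11108$)
$\left(\left(16063 - -123708\right) + t\right) - a B = \left(\left(16063 - -123708\right) + 66800\right) - \left(-15\right) \left(-11108\right) = \left(\left(16063 + 123708\right) + 66800\right) - 166620 = \left(139771 + 66800\right) - 166620 = 206571 - 166620 = 39951$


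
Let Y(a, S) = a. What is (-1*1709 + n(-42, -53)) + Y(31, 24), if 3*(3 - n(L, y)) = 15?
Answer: -1680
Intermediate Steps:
n(L, y) = -2 (n(L, y) = 3 - ⅓*15 = 3 - 5 = -2)
(-1*1709 + n(-42, -53)) + Y(31, 24) = (-1*1709 - 2) + 31 = (-1709 - 2) + 31 = -1711 + 31 = -1680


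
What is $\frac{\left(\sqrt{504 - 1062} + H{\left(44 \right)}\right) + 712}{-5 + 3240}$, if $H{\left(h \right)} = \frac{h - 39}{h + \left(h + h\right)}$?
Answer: $\frac{93989}{427020} + \frac{3 i \sqrt{62}}{3235} \approx 0.2201 + 0.007302 i$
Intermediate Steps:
$H{\left(h \right)} = \frac{-39 + h}{3 h}$ ($H{\left(h \right)} = \frac{-39 + h}{h + 2 h} = \frac{-39 + h}{3 h}$)
$\frac{\left(\sqrt{504 - 1062} + H{\left(44 \right)}\right) + 712}{-5 + 3240} = \frac{\left(\sqrt{504 - 1062} + \frac{-39 + 44}{3 \cdot 44}\right) + 712}{-5 + 3240} = \frac{\left(\sqrt{-558} + \frac{1}{3} \cdot \frac{1}{44} \cdot 5\right) + 712}{3235} = \left(\left(3 i \sqrt{62} + \frac{5}{132}\right) + 712\right) \frac{1}{3235} = \left(\left(\frac{5}{132} + 3 i \sqrt{62}\right) + 712\right) \frac{1}{3235} = \left(\frac{93989}{132} + 3 i \sqrt{62}\right) \frac{1}{3235} = \frac{93989}{427020} + \frac{3 i \sqrt{62}}{3235}$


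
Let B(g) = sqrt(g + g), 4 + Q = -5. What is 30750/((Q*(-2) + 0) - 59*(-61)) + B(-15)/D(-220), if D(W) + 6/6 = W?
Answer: 30750/3617 - I*sqrt(30)/221 ≈ 8.5015 - 0.024784*I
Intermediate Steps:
Q = -9 (Q = -4 - 5 = -9)
D(W) = -1 + W
B(g) = sqrt(2)*sqrt(g) (B(g) = sqrt(2*g) = sqrt(2)*sqrt(g))
30750/((Q*(-2) + 0) - 59*(-61)) + B(-15)/D(-220) = 30750/((-9*(-2) + 0) - 59*(-61)) + (sqrt(2)*sqrt(-15))/(-1 - 220) = 30750/((18 + 0) + 3599) + (sqrt(2)*(I*sqrt(15)))/(-221) = 30750/(18 + 3599) + (I*sqrt(30))*(-1/221) = 30750/3617 - I*sqrt(30)/221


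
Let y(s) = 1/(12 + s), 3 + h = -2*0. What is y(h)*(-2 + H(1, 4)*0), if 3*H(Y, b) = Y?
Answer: -2/9 ≈ -0.22222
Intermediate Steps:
H(Y, b) = Y/3
h = -3 (h = -3 - 2*0 = -3 + 0 = -3)
y(h)*(-2 + H(1, 4)*0) = (-2 + ((⅓)*1)*0)/(12 - 3) = (-2 + (⅓)*0)/9 = (-2 + 0)/9 = (⅑)*(-2) = -2/9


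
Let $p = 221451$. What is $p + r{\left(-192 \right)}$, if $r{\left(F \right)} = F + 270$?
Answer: $221529$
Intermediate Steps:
$r{\left(F \right)} = 270 + F$
$p + r{\left(-192 \right)} = 221451 + \left(270 - 192\right) = 221451 + 78 = 221529$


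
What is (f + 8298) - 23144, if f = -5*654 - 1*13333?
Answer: -31449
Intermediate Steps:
f = -16603 (f = -3270 - 13333 = -16603)
(f + 8298) - 23144 = (-16603 + 8298) - 23144 = -8305 - 23144 = -31449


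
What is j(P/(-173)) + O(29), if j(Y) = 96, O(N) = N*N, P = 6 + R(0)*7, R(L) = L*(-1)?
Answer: 937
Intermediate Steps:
R(L) = -L
P = 6 (P = 6 - 1*0*7 = 6 + 0*7 = 6 + 0 = 6)
O(N) = N²
j(P/(-173)) + O(29) = 96 + 29² = 96 + 841 = 937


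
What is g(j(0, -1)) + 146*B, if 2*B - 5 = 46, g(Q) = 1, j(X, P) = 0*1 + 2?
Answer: 3724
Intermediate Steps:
j(X, P) = 2 (j(X, P) = 0 + 2 = 2)
B = 51/2 (B = 5/2 + (1/2)*46 = 5/2 + 23 = 51/2 ≈ 25.500)
g(j(0, -1)) + 146*B = 1 + 146*(51/2) = 1 + 3723 = 3724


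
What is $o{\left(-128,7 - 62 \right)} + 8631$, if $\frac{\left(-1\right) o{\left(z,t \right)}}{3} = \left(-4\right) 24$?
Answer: $8919$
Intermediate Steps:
$o{\left(z,t \right)} = 288$ ($o{\left(z,t \right)} = - 3 \left(\left(-4\right) 24\right) = \left(-3\right) \left(-96\right) = 288$)
$o{\left(-128,7 - 62 \right)} + 8631 = 288 + 8631 = 8919$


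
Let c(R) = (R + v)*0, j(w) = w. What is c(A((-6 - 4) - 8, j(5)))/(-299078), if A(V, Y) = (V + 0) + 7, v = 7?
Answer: 0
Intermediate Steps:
A(V, Y) = 7 + V (A(V, Y) = V + 7 = 7 + V)
c(R) = 0 (c(R) = (R + 7)*0 = (7 + R)*0 = 0)
c(A((-6 - 4) - 8, j(5)))/(-299078) = 0/(-299078) = 0*(-1/299078) = 0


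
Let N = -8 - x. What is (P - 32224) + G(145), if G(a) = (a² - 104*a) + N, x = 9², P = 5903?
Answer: -20465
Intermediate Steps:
x = 81
N = -89 (N = -8 - 1*81 = -8 - 81 = -89)
G(a) = -89 + a² - 104*a (G(a) = (a² - 104*a) - 89 = -89 + a² - 104*a)
(P - 32224) + G(145) = (5903 - 32224) + (-89 + 145² - 104*145) = -26321 + (-89 + 21025 - 15080) = -26321 + 5856 = -20465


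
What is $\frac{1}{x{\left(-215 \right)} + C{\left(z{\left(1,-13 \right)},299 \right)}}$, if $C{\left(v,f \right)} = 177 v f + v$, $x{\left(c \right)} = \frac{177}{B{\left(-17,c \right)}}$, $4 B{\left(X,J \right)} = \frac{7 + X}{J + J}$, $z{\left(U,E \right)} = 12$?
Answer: $\frac{1}{665532} \approx 1.5026 \cdot 10^{-6}$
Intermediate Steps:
$B{\left(X,J \right)} = \frac{7 + X}{8 J}$ ($B{\left(X,J \right)} = \frac{\left(7 + X\right) \frac{1}{J + J}}{4} = \frac{\left(7 + X\right) \frac{1}{2 J}}{4} = \frac{\frac{1}{2} \frac{1}{J} \left(7 + X\right)}{4} = \frac{7 + X}{8 J}$)
$x{\left(c \right)} = - \frac{708 c}{5}$ ($x{\left(c \right)} = \frac{177}{\frac{1}{8} \frac{1}{c} \left(7 - 17\right)} = \frac{177}{\frac{1}{8} \frac{1}{c} \left(-10\right)} = \frac{177}{\left(- \frac{5}{4}\right) \frac{1}{c}} = 177 \left(- \frac{4 c}{5}\right) = - \frac{708 c}{5}$)
$C{\left(v,f \right)} = v + 177 f v$ ($C{\left(v,f \right)} = 177 f v + v = v + 177 f v$)
$\frac{1}{x{\left(-215 \right)} + C{\left(z{\left(1,-13 \right)},299 \right)}} = \frac{1}{\left(- \frac{708}{5}\right) \left(-215\right) + 12 \left(1 + 177 \cdot 299\right)} = \frac{1}{30444 + 12 \left(1 + 52923\right)} = \frac{1}{30444 + 12 \cdot 52924} = \frac{1}{30444 + 635088} = \frac{1}{665532}$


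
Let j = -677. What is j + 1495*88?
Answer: 130883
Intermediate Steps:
j + 1495*88 = -677 + 1495*88 = -677 + 131560 = 130883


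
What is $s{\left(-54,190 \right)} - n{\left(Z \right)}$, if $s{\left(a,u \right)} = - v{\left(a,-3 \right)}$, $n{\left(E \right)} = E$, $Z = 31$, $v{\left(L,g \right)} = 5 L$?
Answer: $239$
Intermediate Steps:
$s{\left(a,u \right)} = - 5 a$
$s{\left(-54,190 \right)} - n{\left(Z \right)} = \left(-5\right) \left(-54\right) - 31 = 270 - 31 = 239$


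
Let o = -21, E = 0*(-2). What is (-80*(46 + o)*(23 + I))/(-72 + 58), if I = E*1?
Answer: 23000/7 ≈ 3285.7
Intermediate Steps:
E = 0
I = 0 (I = 0*1 = 0)
(-80*(46 + o)*(23 + I))/(-72 + 58) = (-80*(46 - 21)*(23 + 0))/(-72 + 58) = -2000*23/(-14) = -80*575*(-1/14) = -46000*(-1/14) = 23000/7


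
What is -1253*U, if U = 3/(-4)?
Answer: 3759/4 ≈ 939.75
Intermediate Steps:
U = -¾ (U = 3*(-¼) = -¾ ≈ -0.75000)
-1253*U = -1253*(-¾) = 3759/4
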